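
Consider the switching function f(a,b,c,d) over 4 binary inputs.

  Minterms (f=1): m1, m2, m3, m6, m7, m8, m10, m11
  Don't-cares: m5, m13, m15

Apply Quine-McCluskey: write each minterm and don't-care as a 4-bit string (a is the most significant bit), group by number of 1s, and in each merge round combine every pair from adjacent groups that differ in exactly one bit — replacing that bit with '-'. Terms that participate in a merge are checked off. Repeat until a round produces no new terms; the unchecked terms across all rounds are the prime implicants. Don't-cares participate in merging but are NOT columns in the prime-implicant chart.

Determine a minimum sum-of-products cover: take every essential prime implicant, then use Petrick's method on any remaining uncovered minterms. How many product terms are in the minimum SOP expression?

Round 0: 0001✓ 0010✓ 0011✓ 0101✓ 0110✓ 0111✓ 1000✓ 1010✓ 1011✓ 1101✓ 1111✓
Round 1: -010✓ -011✓ -101✓ -111✓ 0-01✓ 0-10✓ 0-11✓ 00-1✓ 001-✓ 01-1✓ 011-✓ 1-11✓ 10-0 101-✓ 11-1✓
Round 2: --11 -01- -1-1 0--1 0-1-
PIs = {--11, -01-, -1-1, 0--1, 0-1-, 10-0}
Coverage chart:
  m1: 0--1 ←essential
  m2: -01-,0-1-
  m3: --11,-01-,0--1,0-1-
  m6: 0-1- ←essential
  m7: --11,-1-1,0--1,0-1-
  m8: 10-0 ←essential
  m10: -01-,10-0
  m11: --11,-01-
Essential: 0--1, 0-1-, 10-0
Petrick residual → --11
Min cover (4 terms): cd + a'd + a'c + ab'd'

4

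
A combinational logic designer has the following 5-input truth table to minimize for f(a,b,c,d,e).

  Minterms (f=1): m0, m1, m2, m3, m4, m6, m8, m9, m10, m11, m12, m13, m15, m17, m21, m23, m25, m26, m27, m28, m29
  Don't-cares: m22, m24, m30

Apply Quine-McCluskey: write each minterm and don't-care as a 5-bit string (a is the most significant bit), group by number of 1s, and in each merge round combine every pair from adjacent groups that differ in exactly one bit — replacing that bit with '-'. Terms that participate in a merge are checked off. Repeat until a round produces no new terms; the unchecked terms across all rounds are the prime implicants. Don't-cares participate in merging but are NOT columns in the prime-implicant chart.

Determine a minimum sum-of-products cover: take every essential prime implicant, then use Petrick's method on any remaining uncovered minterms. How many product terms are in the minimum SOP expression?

7

Round 0: 00000✓ 00001✓ 00010✓ 00011✓ 00100✓ 00110✓ 01000✓ 01001✓ 01010✓ 01011✓ 01100✓ 01101✓ 01111✓ 10001✓ 10101✓ 10110✓ 10111✓ 11000✓ 11001✓ 11010✓ 11011✓ 11100✓ 11101✓ 11110✓
Round 1: -0001✓ -0110 -1000✓ -1001✓ -1010✓ -1011✓ -1100✓ -1101✓ 0-000✓ 0-001✓ 0-010✓ 0-011✓ 0-100✓ 00-00✓ 00-10✓ 000-0✓ 000-1✓ 0000-✓ 0001-✓ 001-0✓ 01-00✓ 01-01✓ 01-11✓ 010-0✓ 010-1✓ 0100-✓ 0101-✓ 011-1✓ 0110-✓ 1-001✓ 1-101✓ 1-110 10-01✓ 101-1 1011- 11-00✓ 11-01✓ 11-10✓ 110-0✓ 110-1✓ 1100-✓ 1101-✓ 111-0✓ 1110-✓
Round 2: --001 -1-00✓ -1-01✓ -10-0✓ -10-1✓ -100-✓ -101-✓ -110-✓ 0--00 0-0-0✓ 0-0-1✓ 0-00-✓ 0-01-✓ 00--0 000--✓ 01--1 01-0-✓ 010--✓ 1--01 11--0 11-0-✓ 110--✓
Round 3: -1-0- -10-- 0-0--
PIs = {--001, -0110, -1-0-, -10--, 0--00, 0-0--, 00--0, 01--1, 1--01, 1-110, 101-1, 1011-, 11--0}
Coverage chart:
  m0: 0--00,0-0--,00--0
  m1: --001,0-0--
  m2: 0-0--,00--0
  m3: 0-0-- ←essential
  m4: 0--00,00--0
  m6: -0110,00--0
  m8: -1-0-,-10--,0--00,0-0--
  m9: --001,-1-0-,-10--,0-0--,01--1
  m10: -10--,0-0--
  m11: -10--,0-0--,01--1
  m12: -1-0-,0--00
  m13: -1-0-,01--1
  m15: 01--1 ←essential
  m17: --001,1--01
  m21: 1--01,101-1
  m23: 101-1,1011-
  m25: --001,-1-0-,-10--,1--01
  m26: -10--,11--0
  m27: -10-- ←essential
  m28: -1-0-,11--0
  m29: -1-0-,1--01
Essential: -10--, 0-0--, 01--1
Petrick residual → --001, -1-0-, 00--0, 101-1
Min cover (7 terms): c'd'e + bd' + bc' + a'c' + a'b'e' + a'be + ab'ce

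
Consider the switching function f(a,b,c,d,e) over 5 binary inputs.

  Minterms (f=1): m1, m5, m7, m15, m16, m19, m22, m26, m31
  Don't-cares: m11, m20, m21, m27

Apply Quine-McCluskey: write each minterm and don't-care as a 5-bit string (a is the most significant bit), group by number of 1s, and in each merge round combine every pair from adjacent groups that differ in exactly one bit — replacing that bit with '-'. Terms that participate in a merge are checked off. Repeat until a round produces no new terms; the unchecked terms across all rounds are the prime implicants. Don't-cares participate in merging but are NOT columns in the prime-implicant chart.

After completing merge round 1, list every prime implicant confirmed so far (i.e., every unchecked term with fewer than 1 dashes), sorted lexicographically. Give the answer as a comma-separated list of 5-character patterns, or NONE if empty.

NONE

[col 0] 00001*, 00101*, 00111*, 01011*, 01111*, 10000*, 10011*, 10100*, 10101*, 10110*, 11010*, 11011*, 11111*
[col 1] -0101, -1011*, -1111*, 0-111, 00-01, 001-1, 01-11*, 1-011, 10-00, 101-0, 1010-, 11-11*, 1101-
[col 2] -1-11
Prime implicants: -0101, -1-11, 0-111, 00-01, 001-1, 1-011, 10-00, 101-0, 1010-, 1101-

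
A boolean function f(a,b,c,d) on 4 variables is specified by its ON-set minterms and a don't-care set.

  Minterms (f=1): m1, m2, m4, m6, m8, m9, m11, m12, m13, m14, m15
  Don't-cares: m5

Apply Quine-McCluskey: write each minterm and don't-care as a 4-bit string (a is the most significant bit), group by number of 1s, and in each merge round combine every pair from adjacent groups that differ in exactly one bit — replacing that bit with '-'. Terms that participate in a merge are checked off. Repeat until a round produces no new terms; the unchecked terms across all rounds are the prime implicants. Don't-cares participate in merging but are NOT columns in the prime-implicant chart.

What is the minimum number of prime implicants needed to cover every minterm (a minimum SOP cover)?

Round 0: 0001✓ 0010✓ 0100✓ 0101✓ 0110✓ 1000✓ 1001✓ 1011✓ 1100✓ 1101✓ 1110✓ 1111✓
Round 1: -001✓ -100✓ -101✓ -110✓ 0-01✓ 0-10 01-0✓ 010-✓ 1-00✓ 1-01✓ 1-11✓ 10-1✓ 100-✓ 11-0✓ 11-1✓ 110-✓ 111-✓
Round 2: --01 -1-0 -10- 1--1 1-0- 11--
PIs = {--01, -1-0, -10-, 0-10, 1--1, 1-0-, 11--}
Coverage chart:
  m1: --01 ←essential
  m2: 0-10 ←essential
  m4: -1-0,-10-
  m6: -1-0,0-10
  m8: 1-0- ←essential
  m9: --01,1--1,1-0-
  m11: 1--1 ←essential
  m12: -1-0,-10-,1-0-,11--
  m13: --01,-10-,1--1,1-0-,11--
  m14: -1-0,11--
  m15: 1--1,11--
Essential: --01, 0-10, 1--1, 1-0-
Petrick residual → -1-0
Min cover (5 terms): c'd + bd' + a'cd' + ad + ac'

5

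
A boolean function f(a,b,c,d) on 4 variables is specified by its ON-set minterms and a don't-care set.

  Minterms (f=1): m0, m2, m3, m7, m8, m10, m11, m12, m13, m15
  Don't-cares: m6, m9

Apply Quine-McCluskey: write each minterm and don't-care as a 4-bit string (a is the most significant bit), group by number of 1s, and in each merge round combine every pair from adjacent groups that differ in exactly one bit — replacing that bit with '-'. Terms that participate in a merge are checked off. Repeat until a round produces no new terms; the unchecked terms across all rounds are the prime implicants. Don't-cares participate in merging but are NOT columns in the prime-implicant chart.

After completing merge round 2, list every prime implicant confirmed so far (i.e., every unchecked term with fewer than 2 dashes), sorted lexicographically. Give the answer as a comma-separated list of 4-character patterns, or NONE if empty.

size-2^0 implicants → 0000(✓)  0010(✓)  0011(✓)  0110(✓)  0111(✓)  1000(✓)  1001(✓)  1010(✓)  1011(✓)  1100(✓)  1101(✓)  1111(✓)
size-2^1 implicants → -000(✓)  -010(✓)  -011(✓)  -111(✓)  0-10(✓)  0-11(✓)  00-0(✓)  001-(✓)  011-(✓)  1-00(✓)  1-01(✓)  1-11(✓)  10-0(✓)  10-1(✓)  100-(✓)  101-(✓)  11-1(✓)  110-(✓)
size-2^2 implicants → --11  -0-0  -01-  0-1-  1--1  1-0-  10--
Unchecked terms (primes): --11, -0-0, -01-, 0-1-, 1--1, 1-0-, 10--

NONE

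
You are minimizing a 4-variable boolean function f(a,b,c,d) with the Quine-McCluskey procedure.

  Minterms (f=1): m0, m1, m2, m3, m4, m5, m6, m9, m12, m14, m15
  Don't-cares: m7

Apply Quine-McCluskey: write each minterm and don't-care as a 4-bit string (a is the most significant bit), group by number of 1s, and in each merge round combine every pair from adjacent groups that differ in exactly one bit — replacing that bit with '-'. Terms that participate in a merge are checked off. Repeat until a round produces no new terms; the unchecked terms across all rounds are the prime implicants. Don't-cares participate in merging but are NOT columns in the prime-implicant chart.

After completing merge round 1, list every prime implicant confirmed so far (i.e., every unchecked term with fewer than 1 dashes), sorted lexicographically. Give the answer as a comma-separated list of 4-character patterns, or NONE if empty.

Round 0: 0000✓ 0001✓ 0010✓ 0011✓ 0100✓ 0101✓ 0110✓ 0111✓ 1001✓ 1100✓ 1110✓ 1111✓
Round 1: -001 -100✓ -110✓ -111✓ 0-00✓ 0-01✓ 0-10✓ 0-11✓ 00-0✓ 00-1✓ 000-✓ 001-✓ 01-0✓ 01-1✓ 010-✓ 011-✓ 11-0✓ 111-✓
Round 2: -1-0 -11- 0--0✓ 0--1✓ 0-0-✓ 0-1-✓ 00--✓ 01--✓
Round 3: 0---
PIs = {-001, -1-0, -11-, 0---}

NONE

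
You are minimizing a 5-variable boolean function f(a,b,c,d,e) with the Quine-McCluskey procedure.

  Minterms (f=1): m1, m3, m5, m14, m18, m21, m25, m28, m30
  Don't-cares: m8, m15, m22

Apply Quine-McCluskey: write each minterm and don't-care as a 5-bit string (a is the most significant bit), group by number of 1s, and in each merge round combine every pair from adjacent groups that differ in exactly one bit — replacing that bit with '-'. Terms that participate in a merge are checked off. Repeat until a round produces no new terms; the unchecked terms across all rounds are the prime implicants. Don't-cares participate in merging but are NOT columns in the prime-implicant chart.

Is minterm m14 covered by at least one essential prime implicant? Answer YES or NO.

size-2^0 implicants → 00001(✓)  00011(✓)  00101(✓)  01000  01110(✓)  01111(✓)  10010(✓)  10101(✓)  10110(✓)  11001  11100(✓)  11110(✓)
size-2^1 implicants → -0101  -1110  00-01  000-1  0111-  1-110  10-10  111-0
Unchecked terms (primes): -0101, -1110, 00-01, 000-1, 01000, 0111-, 1-110, 10-10, 11001, 111-0
Minterm coverage:
  m1 ⊆ 00-01,000-1
  m3 ⊆ 000-1 [E]
  m5 ⊆ -0101,00-01
  m14 ⊆ -1110,0111-
  m18 ⊆ 10-10 [E]
  m21 ⊆ -0101 [E]
  m25 ⊆ 11001 [E]
  m28 ⊆ 111-0 [E]
  m30 ⊆ -1110,1-110,111-0
E = {-0101, 000-1, 10-10, 11001, 111-0}

NO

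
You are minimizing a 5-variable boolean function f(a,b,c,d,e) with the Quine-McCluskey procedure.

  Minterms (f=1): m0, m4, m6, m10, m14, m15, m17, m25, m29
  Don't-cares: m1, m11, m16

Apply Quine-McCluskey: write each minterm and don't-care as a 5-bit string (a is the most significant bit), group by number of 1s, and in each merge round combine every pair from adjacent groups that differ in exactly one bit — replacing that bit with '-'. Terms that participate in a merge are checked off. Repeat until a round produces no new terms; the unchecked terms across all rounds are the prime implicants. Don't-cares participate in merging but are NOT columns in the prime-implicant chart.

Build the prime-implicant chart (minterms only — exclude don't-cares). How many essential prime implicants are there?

[col 0] 00000*, 00001*, 00100*, 00110*, 01010*, 01011*, 01110*, 01111*, 10000*, 10001*, 11001*, 11101*
[col 1] -0000*, -0001*, 0-110, 00-00, 0000-*, 001-0, 01-10*, 01-11*, 0101-*, 0111-*, 1-001, 1000-*, 11-01
[col 2] -000-, 01-1-
Prime implicants: -000-, 0-110, 00-00, 001-0, 01-1-, 1-001, 11-01
PI chart (minterm → PIs covering it):
  0 | -000-,00-00
  4 | 00-00,001-0
  6 | 0-110,001-0
  10 | 01-1-  (sole → essential)
  14 | 0-110,01-1-
  15 | 01-1-  (sole → essential)
  17 | -000-,1-001
  25 | 1-001,11-01
  29 | 11-01  (sole → essential)
Essential prime implicants: 01-1-, 11-01

2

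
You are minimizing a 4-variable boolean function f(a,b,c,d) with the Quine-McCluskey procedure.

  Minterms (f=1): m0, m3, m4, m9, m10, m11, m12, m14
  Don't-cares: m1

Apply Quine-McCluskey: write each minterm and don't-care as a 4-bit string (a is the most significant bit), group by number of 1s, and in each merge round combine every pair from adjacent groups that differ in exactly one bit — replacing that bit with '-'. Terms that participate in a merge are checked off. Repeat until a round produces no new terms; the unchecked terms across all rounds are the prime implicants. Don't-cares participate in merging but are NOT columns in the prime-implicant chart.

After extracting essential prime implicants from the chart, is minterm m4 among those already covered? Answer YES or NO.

size-2^0 implicants → 0000(✓)  0001(✓)  0011(✓)  0100(✓)  1001(✓)  1010(✓)  1011(✓)  1100(✓)  1110(✓)
size-2^1 implicants → -001(✓)  -011(✓)  -100  0-00  00-1(✓)  000-  1-10  10-1(✓)  101-  11-0
size-2^2 implicants → -0-1
Unchecked terms (primes): -0-1, -100, 0-00, 000-, 1-10, 101-, 11-0
Minterm coverage:
  m0 ⊆ 0-00,000-
  m3 ⊆ -0-1 [E]
  m4 ⊆ -100,0-00
  m9 ⊆ -0-1 [E]
  m10 ⊆ 1-10,101-
  m11 ⊆ -0-1,101-
  m12 ⊆ -100,11-0
  m14 ⊆ 1-10,11-0
E = {-0-1}

NO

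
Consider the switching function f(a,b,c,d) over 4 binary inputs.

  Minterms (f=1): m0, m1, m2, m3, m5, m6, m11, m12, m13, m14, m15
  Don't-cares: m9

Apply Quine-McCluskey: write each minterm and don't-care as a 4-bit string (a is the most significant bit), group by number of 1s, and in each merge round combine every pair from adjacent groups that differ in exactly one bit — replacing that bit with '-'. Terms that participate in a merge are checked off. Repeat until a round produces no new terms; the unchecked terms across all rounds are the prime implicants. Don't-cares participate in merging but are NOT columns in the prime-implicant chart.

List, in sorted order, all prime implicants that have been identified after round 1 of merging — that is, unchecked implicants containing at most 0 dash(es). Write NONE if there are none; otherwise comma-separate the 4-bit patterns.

size-2^0 implicants → 0000(✓)  0001(✓)  0010(✓)  0011(✓)  0101(✓)  0110(✓)  1001(✓)  1011(✓)  1100(✓)  1101(✓)  1110(✓)  1111(✓)
size-2^1 implicants → -001(✓)  -011(✓)  -101(✓)  -110  0-01(✓)  0-10  00-0(✓)  00-1(✓)  000-(✓)  001-(✓)  1-01(✓)  1-11(✓)  10-1(✓)  11-0(✓)  11-1(✓)  110-(✓)  111-(✓)
size-2^2 implicants → --01  -0-1  00--  1--1  11--
Unchecked terms (primes): --01, -0-1, -110, 0-10, 00--, 1--1, 11--

NONE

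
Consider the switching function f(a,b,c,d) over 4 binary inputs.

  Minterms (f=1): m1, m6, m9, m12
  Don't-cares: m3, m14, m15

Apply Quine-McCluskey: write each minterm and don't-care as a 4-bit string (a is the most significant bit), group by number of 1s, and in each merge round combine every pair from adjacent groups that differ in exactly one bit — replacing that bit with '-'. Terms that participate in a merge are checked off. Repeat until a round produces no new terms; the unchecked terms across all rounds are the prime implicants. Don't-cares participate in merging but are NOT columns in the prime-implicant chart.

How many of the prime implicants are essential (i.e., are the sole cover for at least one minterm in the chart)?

Round 0: 0001✓ 0011✓ 0110✓ 1001✓ 1100✓ 1110✓ 1111✓
Round 1: -001 -110 00-1 11-0 111-
PIs = {-001, -110, 00-1, 11-0, 111-}
Coverage chart:
  m1: -001,00-1
  m6: -110 ←essential
  m9: -001 ←essential
  m12: 11-0 ←essential
Essential: -001, -110, 11-0

3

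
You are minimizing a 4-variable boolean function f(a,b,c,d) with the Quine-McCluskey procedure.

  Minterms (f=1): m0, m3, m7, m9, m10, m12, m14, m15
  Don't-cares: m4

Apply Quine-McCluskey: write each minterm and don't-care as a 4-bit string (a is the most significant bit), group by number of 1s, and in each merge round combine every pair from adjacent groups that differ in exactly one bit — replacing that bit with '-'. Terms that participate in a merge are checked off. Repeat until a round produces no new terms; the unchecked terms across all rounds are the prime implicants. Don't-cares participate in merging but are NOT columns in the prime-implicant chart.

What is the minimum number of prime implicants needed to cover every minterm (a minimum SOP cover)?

Round 0: 0000✓ 0011✓ 0100✓ 0111✓ 1001 1010✓ 1100✓ 1110✓ 1111✓
Round 1: -100 -111 0-00 0-11 1-10 11-0 111-
PIs = {-100, -111, 0-00, 0-11, 1-10, 1001, 11-0, 111-}
Coverage chart:
  m0: 0-00 ←essential
  m3: 0-11 ←essential
  m7: -111,0-11
  m9: 1001 ←essential
  m10: 1-10 ←essential
  m12: -100,11-0
  m14: 1-10,11-0,111-
  m15: -111,111-
Essential: 0-00, 0-11, 1-10, 1001
Petrick residual → -100, -111
Min cover (6 terms): bc'd' + bcd + a'c'd' + a'cd + acd' + ab'c'd

6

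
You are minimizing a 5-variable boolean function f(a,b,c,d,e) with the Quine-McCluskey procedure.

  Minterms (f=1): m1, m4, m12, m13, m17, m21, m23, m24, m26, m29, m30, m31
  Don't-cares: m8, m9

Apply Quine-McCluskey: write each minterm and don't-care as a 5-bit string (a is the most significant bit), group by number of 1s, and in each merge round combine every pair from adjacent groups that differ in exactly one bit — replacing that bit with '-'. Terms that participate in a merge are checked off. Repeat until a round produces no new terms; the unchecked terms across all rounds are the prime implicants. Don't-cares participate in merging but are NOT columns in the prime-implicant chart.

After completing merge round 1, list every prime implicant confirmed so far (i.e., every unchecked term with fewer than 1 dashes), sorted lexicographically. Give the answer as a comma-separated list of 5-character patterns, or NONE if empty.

size-2^0 implicants → 00001(✓)  00100(✓)  01000(✓)  01001(✓)  01100(✓)  01101(✓)  10001(✓)  10101(✓)  10111(✓)  11000(✓)  11010(✓)  11101(✓)  11110(✓)  11111(✓)
size-2^1 implicants → -0001  -1000  -1101  0-001  0-100  01-00(✓)  01-01(✓)  0100-(✓)  0110-(✓)  1-101(✓)  1-111(✓)  10-01  101-1(✓)  11-10  110-0  111-1(✓)  1111-
size-2^2 implicants → 01-0-  1-1-1
Unchecked terms (primes): -0001, -1000, -1101, 0-001, 0-100, 01-0-, 1-1-1, 10-01, 11-10, 110-0, 1111-

NONE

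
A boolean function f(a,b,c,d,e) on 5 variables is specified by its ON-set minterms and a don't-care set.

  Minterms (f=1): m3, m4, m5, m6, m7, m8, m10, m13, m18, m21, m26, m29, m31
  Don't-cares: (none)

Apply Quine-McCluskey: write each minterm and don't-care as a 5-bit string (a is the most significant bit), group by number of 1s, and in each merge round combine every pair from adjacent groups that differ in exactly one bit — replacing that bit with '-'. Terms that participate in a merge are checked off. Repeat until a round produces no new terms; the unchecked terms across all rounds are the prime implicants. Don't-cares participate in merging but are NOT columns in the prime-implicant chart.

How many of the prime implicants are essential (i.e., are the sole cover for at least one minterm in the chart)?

6

size-2^0 implicants → 00011(✓)  00100(✓)  00101(✓)  00110(✓)  00111(✓)  01000(✓)  01010(✓)  01101(✓)  10010(✓)  10101(✓)  11010(✓)  11101(✓)  11111(✓)
size-2^1 implicants → -0101(✓)  -1010  -1101(✓)  0-101(✓)  00-11  001-0(✓)  001-1(✓)  0010-(✓)  0011-(✓)  010-0  1-010  1-101(✓)  111-1
size-2^2 implicants → --101  001--
Unchecked terms (primes): --101, -1010, 00-11, 001--, 010-0, 1-010, 111-1
Minterm coverage:
  m3 ⊆ 00-11 [E]
  m4 ⊆ 001-- [E]
  m5 ⊆ --101,001--
  m6 ⊆ 001-- [E]
  m7 ⊆ 00-11,001--
  m8 ⊆ 010-0 [E]
  m10 ⊆ -1010,010-0
  m13 ⊆ --101 [E]
  m18 ⊆ 1-010 [E]
  m21 ⊆ --101 [E]
  m26 ⊆ -1010,1-010
  m29 ⊆ --101,111-1
  m31 ⊆ 111-1 [E]
E = {--101, 00-11, 001--, 010-0, 1-010, 111-1}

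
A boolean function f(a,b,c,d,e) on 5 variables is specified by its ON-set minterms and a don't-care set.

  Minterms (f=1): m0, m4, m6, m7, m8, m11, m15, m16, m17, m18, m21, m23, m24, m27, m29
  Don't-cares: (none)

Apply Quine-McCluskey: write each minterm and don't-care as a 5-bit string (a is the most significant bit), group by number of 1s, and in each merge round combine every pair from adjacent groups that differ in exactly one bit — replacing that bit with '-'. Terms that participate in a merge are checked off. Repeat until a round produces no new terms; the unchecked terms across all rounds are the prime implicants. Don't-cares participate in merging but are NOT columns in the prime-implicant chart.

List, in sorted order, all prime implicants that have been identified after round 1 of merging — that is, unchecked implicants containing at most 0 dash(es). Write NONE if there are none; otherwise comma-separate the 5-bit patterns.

Round 0: 00000✓ 00100✓ 00110✓ 00111✓ 01000✓ 01011✓ 01111✓ 10000✓ 10001✓ 10010✓ 10101✓ 10111✓ 11000✓ 11011✓ 11101✓
Round 1: -0000✓ -0111 -1000✓ -1011 0-000✓ 0-111 00-00 001-0 0011- 01-11 1-000✓ 1-101 10-01 100-0 1000- 101-1
Round 2: --000
PIs = {--000, -0111, -1011, 0-111, 00-00, 001-0, 0011-, 01-11, 1-101, 10-01, 100-0, 1000-, 101-1}

NONE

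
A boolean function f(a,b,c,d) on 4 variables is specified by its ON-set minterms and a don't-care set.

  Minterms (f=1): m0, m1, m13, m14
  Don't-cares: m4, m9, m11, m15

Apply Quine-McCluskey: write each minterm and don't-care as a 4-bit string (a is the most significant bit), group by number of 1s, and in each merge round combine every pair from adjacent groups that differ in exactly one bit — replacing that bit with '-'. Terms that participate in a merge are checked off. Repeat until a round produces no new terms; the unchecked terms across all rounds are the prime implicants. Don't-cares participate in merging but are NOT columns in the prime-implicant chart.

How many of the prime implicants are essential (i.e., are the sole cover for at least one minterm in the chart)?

size-2^0 implicants → 0000(✓)  0001(✓)  0100(✓)  1001(✓)  1011(✓)  1101(✓)  1110(✓)  1111(✓)
size-2^1 implicants → -001  0-00  000-  1-01(✓)  1-11(✓)  10-1(✓)  11-1(✓)  111-
size-2^2 implicants → 1--1
Unchecked terms (primes): -001, 0-00, 000-, 1--1, 111-
Minterm coverage:
  m0 ⊆ 0-00,000-
  m1 ⊆ -001,000-
  m13 ⊆ 1--1 [E]
  m14 ⊆ 111- [E]
E = {1--1, 111-}

2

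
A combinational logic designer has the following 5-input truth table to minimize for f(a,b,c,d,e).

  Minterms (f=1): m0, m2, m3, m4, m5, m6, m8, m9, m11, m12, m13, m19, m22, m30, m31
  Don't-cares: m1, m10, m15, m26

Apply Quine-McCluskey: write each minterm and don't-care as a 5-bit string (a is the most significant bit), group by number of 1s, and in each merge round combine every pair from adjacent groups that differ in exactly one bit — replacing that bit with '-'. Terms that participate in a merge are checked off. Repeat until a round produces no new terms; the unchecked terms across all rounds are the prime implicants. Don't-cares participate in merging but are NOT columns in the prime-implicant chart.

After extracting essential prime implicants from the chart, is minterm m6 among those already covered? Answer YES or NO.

[col 0] 00000*, 00001*, 00010*, 00011*, 00100*, 00101*, 00110*, 01000*, 01001*, 01010*, 01011*, 01100*, 01101*, 01111*, 10011*, 10110*, 11010*, 11110*, 11111*
[col 1] -0011, -0110, -1010, -1111, 0-000*, 0-001*, 0-010*, 0-011*, 0-100*, 0-101*, 00-00*, 00-01*, 00-10*, 000-0*, 000-1*, 0000-*, 0001-*, 001-0*, 0010-*, 01-00*, 01-01*, 01-11*, 010-0*, 010-1*, 0100-*, 0101-*, 011-1*, 0110-*, 1-110, 11-10, 1111-
[col 2] 0--00*, 0--01*, 0-0-0*, 0-0-1*, 0-00-*, 0-01-*, 0-10-*, 00--0, 00-0-*, 000--*, 01--1, 01-0-*, 010--*
[col 3] 0--0-, 0-0--
Prime implicants: -0011, -0110, -1010, -1111, 0--0-, 0-0--, 00--0, 01--1, 1-110, 11-10, 1111-
PI chart (minterm → PIs covering it):
  0 | 0--0-,0-0--,00--0
  2 | 0-0--,00--0
  3 | -0011,0-0--
  4 | 0--0-,00--0
  5 | 0--0-  (sole → essential)
  6 | -0110,00--0
  8 | 0--0-,0-0--
  9 | 0--0-,0-0--,01--1
  11 | 0-0--,01--1
  12 | 0--0-  (sole → essential)
  13 | 0--0-,01--1
  19 | -0011  (sole → essential)
  22 | -0110,1-110
  30 | 1-110,11-10,1111-
  31 | -1111,1111-
Essential prime implicants: -0011, 0--0-

NO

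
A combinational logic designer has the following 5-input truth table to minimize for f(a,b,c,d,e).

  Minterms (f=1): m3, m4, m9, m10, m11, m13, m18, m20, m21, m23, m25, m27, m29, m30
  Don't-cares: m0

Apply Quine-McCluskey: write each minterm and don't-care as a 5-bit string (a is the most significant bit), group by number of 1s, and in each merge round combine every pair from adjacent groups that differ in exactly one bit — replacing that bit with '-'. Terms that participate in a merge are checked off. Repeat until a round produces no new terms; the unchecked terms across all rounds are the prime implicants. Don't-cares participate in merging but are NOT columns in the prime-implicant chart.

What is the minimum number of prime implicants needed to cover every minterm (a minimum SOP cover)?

8

Round 0: 00000✓ 00011✓ 00100✓ 01001✓ 01010✓ 01011✓ 01101✓ 10010 10100✓ 10101✓ 10111✓ 11001✓ 11011✓ 11101✓ 11110
Round 1: -0100 -1001✓ -1011✓ -1101✓ 0-011 00-00 01-01✓ 010-1✓ 0101- 1-101 101-1 1010- 11-01✓ 110-1✓
Round 2: -1-01 -10-1
PIs = {-0100, -1-01, -10-1, 0-011, 00-00, 0101-, 1-101, 10010, 101-1, 1010-, 11110}
Coverage chart:
  m3: 0-011 ←essential
  m4: -0100,00-00
  m9: -1-01,-10-1
  m10: 0101- ←essential
  m11: -10-1,0-011,0101-
  m13: -1-01 ←essential
  m18: 10010 ←essential
  m20: -0100,1010-
  m21: 1-101,101-1,1010-
  m23: 101-1 ←essential
  m25: -1-01,-10-1
  m27: -10-1 ←essential
  m29: -1-01,1-101
  m30: 11110 ←essential
Essential: -1-01, -10-1, 0-011, 0101-, 10010, 101-1, 11110
Petrick residual → -0100
Min cover (8 terms): b'cd'e' + bd'e + bc'e + a'c'de + a'bc'd + ab'c'de' + ab'ce + abcde'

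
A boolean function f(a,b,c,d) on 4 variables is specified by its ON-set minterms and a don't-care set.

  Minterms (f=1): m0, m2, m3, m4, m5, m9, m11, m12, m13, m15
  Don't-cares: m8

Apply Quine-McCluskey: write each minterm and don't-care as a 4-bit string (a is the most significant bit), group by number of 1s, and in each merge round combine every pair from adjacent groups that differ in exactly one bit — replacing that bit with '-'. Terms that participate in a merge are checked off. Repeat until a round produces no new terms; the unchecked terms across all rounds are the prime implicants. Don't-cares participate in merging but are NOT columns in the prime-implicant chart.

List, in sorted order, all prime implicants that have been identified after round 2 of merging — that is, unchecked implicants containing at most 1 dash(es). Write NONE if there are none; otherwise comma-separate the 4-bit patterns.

Round 0: 0000✓ 0010✓ 0011✓ 0100✓ 0101✓ 1000✓ 1001✓ 1011✓ 1100✓ 1101✓ 1111✓
Round 1: -000✓ -011 -100✓ -101✓ 0-00✓ 00-0 001- 010-✓ 1-00✓ 1-01✓ 1-11✓ 10-1✓ 100-✓ 11-1✓ 110-✓
Round 2: --00 -10- 1--1 1-0-
PIs = {--00, -011, -10-, 00-0, 001-, 1--1, 1-0-}

-011, 00-0, 001-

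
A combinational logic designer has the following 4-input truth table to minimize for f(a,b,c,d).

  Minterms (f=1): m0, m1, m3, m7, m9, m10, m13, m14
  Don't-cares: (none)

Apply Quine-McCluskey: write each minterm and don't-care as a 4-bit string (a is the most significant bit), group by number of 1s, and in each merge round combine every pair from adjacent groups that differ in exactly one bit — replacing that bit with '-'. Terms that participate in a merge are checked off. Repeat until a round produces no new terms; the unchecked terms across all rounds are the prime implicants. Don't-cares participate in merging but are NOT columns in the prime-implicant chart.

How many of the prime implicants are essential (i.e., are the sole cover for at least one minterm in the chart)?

4

size-2^0 implicants → 0000(✓)  0001(✓)  0011(✓)  0111(✓)  1001(✓)  1010(✓)  1101(✓)  1110(✓)
size-2^1 implicants → -001  0-11  00-1  000-  1-01  1-10
Unchecked terms (primes): -001, 0-11, 00-1, 000-, 1-01, 1-10
Minterm coverage:
  m0 ⊆ 000- [E]
  m1 ⊆ -001,00-1,000-
  m3 ⊆ 0-11,00-1
  m7 ⊆ 0-11 [E]
  m9 ⊆ -001,1-01
  m10 ⊆ 1-10 [E]
  m13 ⊆ 1-01 [E]
  m14 ⊆ 1-10 [E]
E = {0-11, 000-, 1-01, 1-10}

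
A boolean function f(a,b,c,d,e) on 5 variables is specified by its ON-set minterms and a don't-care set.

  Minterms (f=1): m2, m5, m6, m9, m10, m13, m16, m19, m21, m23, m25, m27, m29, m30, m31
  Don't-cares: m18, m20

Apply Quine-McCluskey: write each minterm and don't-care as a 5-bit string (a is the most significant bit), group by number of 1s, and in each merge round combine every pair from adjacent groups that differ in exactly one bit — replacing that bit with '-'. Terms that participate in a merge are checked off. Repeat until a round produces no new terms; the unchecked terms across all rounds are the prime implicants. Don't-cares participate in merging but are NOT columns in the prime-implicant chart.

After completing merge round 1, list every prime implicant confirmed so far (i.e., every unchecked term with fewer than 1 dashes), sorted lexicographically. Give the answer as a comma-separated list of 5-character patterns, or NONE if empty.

Round 0: 00010✓ 00101✓ 00110✓ 01001✓ 01010✓ 01101✓ 10000✓ 10010✓ 10011✓ 10100✓ 10101✓ 10111✓ 11001✓ 11011✓ 11101✓ 11110✓ 11111✓
Round 1: -0010 -0101✓ -1001✓ -1101✓ 0-010 0-101✓ 00-10 01-01✓ 1-011✓ 1-101✓ 1-111✓ 10-00 10-11✓ 100-0 1001- 101-1✓ 1010- 11-01✓ 11-11✓ 110-1✓ 111-1✓ 1111-
Round 2: --101 -1-01 1--11 1-1-1 11--1
PIs = {--101, -0010, -1-01, 0-010, 00-10, 1--11, 1-1-1, 10-00, 100-0, 1001-, 1010-, 11--1, 1111-}

NONE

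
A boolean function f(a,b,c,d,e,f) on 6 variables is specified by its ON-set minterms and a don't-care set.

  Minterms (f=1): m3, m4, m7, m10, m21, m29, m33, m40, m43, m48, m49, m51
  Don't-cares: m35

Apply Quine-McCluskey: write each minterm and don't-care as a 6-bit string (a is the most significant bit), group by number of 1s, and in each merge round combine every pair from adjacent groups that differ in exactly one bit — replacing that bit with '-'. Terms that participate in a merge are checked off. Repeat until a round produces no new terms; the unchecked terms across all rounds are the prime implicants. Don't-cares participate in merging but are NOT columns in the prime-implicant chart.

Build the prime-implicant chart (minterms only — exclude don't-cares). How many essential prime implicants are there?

8

size-2^0 implicants → 000011(✓)  000100  000111(✓)  001010  010101(✓)  011101(✓)  100001(✓)  100011(✓)  101000  101011(✓)  110000(✓)  110001(✓)  110011(✓)
size-2^1 implicants → -00011  000-11  01-101  1-0001(✓)  1-0011(✓)  10-011  1000-1(✓)  1100-1(✓)  11000-
size-2^2 implicants → 1-00-1
Unchecked terms (primes): -00011, 000-11, 000100, 001010, 01-101, 1-00-1, 10-011, 101000, 11000-
Minterm coverage:
  m3 ⊆ -00011,000-11
  m4 ⊆ 000100 [E]
  m7 ⊆ 000-11 [E]
  m10 ⊆ 001010 [E]
  m21 ⊆ 01-101 [E]
  m29 ⊆ 01-101 [E]
  m33 ⊆ 1-00-1 [E]
  m40 ⊆ 101000 [E]
  m43 ⊆ 10-011 [E]
  m48 ⊆ 11000- [E]
  m49 ⊆ 1-00-1,11000-
  m51 ⊆ 1-00-1 [E]
E = {000-11, 000100, 001010, 01-101, 1-00-1, 10-011, 101000, 11000-}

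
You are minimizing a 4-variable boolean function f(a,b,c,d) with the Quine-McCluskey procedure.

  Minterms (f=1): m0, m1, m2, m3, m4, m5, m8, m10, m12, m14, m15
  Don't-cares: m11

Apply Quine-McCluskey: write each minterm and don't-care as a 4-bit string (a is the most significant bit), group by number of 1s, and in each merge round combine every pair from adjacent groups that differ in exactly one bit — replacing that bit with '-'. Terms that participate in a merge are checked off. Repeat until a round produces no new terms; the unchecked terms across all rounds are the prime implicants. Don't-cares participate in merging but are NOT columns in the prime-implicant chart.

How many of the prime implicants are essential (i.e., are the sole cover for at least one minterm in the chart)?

Round 0: 0000✓ 0001✓ 0010✓ 0011✓ 0100✓ 0101✓ 1000✓ 1010✓ 1011✓ 1100✓ 1110✓ 1111✓
Round 1: -000✓ -010✓ -011✓ -100✓ 0-00✓ 0-01✓ 00-0✓ 00-1✓ 000-✓ 001-✓ 010-✓ 1-00✓ 1-10✓ 1-11✓ 10-0✓ 101-✓ 11-0✓ 111-✓
Round 2: --00 -0-0 -01- 0-0- 00-- 1--0 1-1-
PIs = {--00, -0-0, -01-, 0-0-, 00--, 1--0, 1-1-}
Coverage chart:
  m0: --00,-0-0,0-0-,00--
  m1: 0-0-,00--
  m2: -0-0,-01-,00--
  m3: -01-,00--
  m4: --00,0-0-
  m5: 0-0- ←essential
  m8: --00,-0-0,1--0
  m10: -0-0,-01-,1--0,1-1-
  m12: --00,1--0
  m14: 1--0,1-1-
  m15: 1-1- ←essential
Essential: 0-0-, 1-1-

2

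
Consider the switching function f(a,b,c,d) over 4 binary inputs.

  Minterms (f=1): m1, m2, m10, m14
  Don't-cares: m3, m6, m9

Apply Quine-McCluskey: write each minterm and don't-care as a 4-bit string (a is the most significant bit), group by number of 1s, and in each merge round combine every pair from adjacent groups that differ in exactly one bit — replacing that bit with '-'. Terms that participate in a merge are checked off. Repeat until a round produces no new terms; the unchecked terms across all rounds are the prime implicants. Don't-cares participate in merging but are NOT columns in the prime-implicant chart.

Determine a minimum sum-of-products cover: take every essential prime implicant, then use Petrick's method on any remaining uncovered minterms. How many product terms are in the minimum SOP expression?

Round 0: 0001✓ 0010✓ 0011✓ 0110✓ 1001✓ 1010✓ 1110✓
Round 1: -001 -010✓ -110✓ 0-10✓ 00-1 001- 1-10✓
Round 2: --10
PIs = {--10, -001, 00-1, 001-}
Coverage chart:
  m1: -001,00-1
  m2: --10,001-
  m10: --10 ←essential
  m14: --10 ←essential
Essential: --10
Petrick residual → -001
Min cover (2 terms): cd' + b'c'd

2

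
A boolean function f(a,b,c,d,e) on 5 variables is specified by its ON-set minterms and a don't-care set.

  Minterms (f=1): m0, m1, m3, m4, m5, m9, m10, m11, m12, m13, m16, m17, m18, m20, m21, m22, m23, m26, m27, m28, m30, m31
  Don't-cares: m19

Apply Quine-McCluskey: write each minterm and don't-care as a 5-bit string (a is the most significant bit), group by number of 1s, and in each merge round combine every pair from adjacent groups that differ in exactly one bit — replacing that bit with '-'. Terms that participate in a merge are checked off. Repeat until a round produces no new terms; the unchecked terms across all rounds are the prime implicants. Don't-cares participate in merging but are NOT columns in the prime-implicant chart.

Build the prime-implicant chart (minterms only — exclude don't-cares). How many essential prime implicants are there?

size-2^0 implicants → 00000(✓)  00001(✓)  00011(✓)  00100(✓)  00101(✓)  01001(✓)  01010(✓)  01011(✓)  01100(✓)  01101(✓)  10000(✓)  10001(✓)  10010(✓)  10011(✓)  10100(✓)  10101(✓)  10110(✓)  10111(✓)  11010(✓)  11011(✓)  11100(✓)  11110(✓)  11111(✓)
size-2^1 implicants → -0000(✓)  -0001(✓)  -0011(✓)  -0100(✓)  -0101(✓)  -1010(✓)  -1011(✓)  -1100(✓)  0-001(✓)  0-011(✓)  0-100(✓)  0-101(✓)  00-00(✓)  00-01(✓)  000-1(✓)  0000-(✓)  0010-(✓)  01-01(✓)  010-1(✓)  0101-(✓)  0110-(✓)  1-010(✓)  1-011(✓)  1-100(✓)  1-110(✓)  1-111(✓)  10-00(✓)  10-01(✓)  10-10(✓)  10-11(✓)  100-0(✓)  100-1(✓)  1000-(✓)  1001-(✓)  101-0(✓)  101-1(✓)  1010-(✓)  1011-(✓)  11-10(✓)  11-11(✓)  1101-(✓)  111-0(✓)  1111-(✓)
size-2^2 implicants → --011  --100  -0-00(✓)  -0-01(✓)  -00-1  -000-(✓)  -010-(✓)  -101-  0--01  0-0-1  0-10-  00-0-(✓)  1--10(✓)  1--11(✓)  1-01-(✓)  1-1-0  1-11-(✓)  10--0(✓)  10--1(✓)  10-0-(✓)  10-1-(✓)  100--(✓)  101--(✓)  11-1-(✓)
size-2^3 implicants → -0-0-  1--1-  10---
Unchecked terms (primes): --011, --100, -0-0-, -00-1, -101-, 0--01, 0-0-1, 0-10-, 1--1-, 1-1-0, 10---
Minterm coverage:
  m0 ⊆ -0-0- [E]
  m1 ⊆ -0-0-,-00-1,0--01,0-0-1
  m3 ⊆ --011,-00-1,0-0-1
  m4 ⊆ --100,-0-0-,0-10-
  m5 ⊆ -0-0-,0--01,0-10-
  m9 ⊆ 0--01,0-0-1
  m10 ⊆ -101- [E]
  m11 ⊆ --011,-101-,0-0-1
  m12 ⊆ --100,0-10-
  m13 ⊆ 0--01,0-10-
  m16 ⊆ -0-0-,10---
  m17 ⊆ -0-0-,-00-1,10---
  m18 ⊆ 1--1-,10---
  m20 ⊆ --100,-0-0-,1-1-0,10---
  m21 ⊆ -0-0-,10---
  m22 ⊆ 1--1-,1-1-0,10---
  m23 ⊆ 1--1-,10---
  m26 ⊆ -101-,1--1-
  m27 ⊆ --011,-101-,1--1-
  m28 ⊆ --100,1-1-0
  m30 ⊆ 1--1-,1-1-0
  m31 ⊆ 1--1- [E]
E = {-0-0-, -101-, 1--1-}

3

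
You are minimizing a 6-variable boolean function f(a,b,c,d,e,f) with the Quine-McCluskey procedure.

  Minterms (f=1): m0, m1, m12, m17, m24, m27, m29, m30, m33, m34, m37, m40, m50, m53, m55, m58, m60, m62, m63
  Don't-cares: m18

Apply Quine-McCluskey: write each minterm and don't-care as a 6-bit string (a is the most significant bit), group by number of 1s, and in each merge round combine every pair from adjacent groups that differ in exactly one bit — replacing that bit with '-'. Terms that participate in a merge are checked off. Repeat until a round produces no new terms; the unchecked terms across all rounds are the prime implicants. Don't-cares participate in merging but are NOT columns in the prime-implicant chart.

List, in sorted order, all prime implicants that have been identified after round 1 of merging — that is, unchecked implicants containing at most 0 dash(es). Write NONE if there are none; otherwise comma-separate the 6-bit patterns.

001100, 011000, 011011, 011101, 101000

size-2^0 implicants → 000000(✓)  000001(✓)  001100  010001(✓)  010010(✓)  011000  011011  011101  011110(✓)  100001(✓)  100010(✓)  100101(✓)  101000  110010(✓)  110101(✓)  110111(✓)  111010(✓)  111100(✓)  111110(✓)  111111(✓)
size-2^1 implicants → -00001  -10010  -11110  0-0001  00000-  1-0010  1-0101  100-01  11-010  11-111  1101-1  111-10  1111-0  11111-
Unchecked terms (primes): -00001, -10010, -11110, 0-0001, 00000-, 001100, 011000, 011011, 011101, 1-0010, 1-0101, 100-01, 101000, 11-010, 11-111, 1101-1, 111-10, 1111-0, 11111-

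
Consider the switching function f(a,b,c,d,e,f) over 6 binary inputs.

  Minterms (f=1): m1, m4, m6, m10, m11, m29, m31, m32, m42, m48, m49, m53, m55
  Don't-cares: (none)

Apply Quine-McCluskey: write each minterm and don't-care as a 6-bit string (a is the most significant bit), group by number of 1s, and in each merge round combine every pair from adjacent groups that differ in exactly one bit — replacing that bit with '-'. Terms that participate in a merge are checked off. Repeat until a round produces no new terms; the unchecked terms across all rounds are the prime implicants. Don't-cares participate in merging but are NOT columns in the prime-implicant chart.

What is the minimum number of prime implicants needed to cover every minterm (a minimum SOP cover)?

8

Round 0: 000001 000100✓ 000110✓ 001010✓ 001011✓ 011101✓ 011111✓ 100000✓ 101010✓ 110000✓ 110001✓ 110101✓ 110111✓
Round 1: -01010 0001-0 00101- 0111-1 1-0000 110-01 11000- 1101-1
PIs = {-01010, 000001, 0001-0, 00101-, 0111-1, 1-0000, 110-01, 11000-, 1101-1}
Coverage chart:
  m1: 000001 ←essential
  m4: 0001-0 ←essential
  m6: 0001-0 ←essential
  m10: -01010,00101-
  m11: 00101- ←essential
  m29: 0111-1 ←essential
  m31: 0111-1 ←essential
  m32: 1-0000 ←essential
  m42: -01010 ←essential
  m48: 1-0000,11000-
  m49: 110-01,11000-
  m53: 110-01,1101-1
  m55: 1101-1 ←essential
Essential: -01010, 000001, 0001-0, 00101-, 0111-1, 1-0000, 1101-1
Petrick residual → 110-01
Min cover (8 terms): b'cd'ef' + a'b'c'd'e'f + a'b'c'df' + a'b'cd'e + a'bcdf + ac'd'e'f' + abc'e'f + abc'df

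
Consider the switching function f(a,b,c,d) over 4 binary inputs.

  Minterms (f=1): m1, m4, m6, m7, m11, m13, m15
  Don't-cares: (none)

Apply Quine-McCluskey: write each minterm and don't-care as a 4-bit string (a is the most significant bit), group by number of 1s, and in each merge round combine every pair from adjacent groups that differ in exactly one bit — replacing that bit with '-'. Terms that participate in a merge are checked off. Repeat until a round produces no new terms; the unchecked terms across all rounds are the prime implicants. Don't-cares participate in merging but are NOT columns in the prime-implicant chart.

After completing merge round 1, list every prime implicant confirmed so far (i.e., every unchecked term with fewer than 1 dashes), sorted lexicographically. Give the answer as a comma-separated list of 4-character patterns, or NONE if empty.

[col 0] 0001, 0100*, 0110*, 0111*, 1011*, 1101*, 1111*
[col 1] -111, 01-0, 011-, 1-11, 11-1
Prime implicants: -111, 0001, 01-0, 011-, 1-11, 11-1

0001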